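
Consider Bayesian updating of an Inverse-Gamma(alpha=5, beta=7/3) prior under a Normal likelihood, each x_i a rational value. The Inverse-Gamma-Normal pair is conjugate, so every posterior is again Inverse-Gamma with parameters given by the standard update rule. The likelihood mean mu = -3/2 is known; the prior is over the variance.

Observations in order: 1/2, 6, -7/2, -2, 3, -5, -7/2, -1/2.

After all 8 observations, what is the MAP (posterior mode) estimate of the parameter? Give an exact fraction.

obs 1: x=1/2 → posterior Inverse-Gamma(11/2, 13/3)
obs 2: x=6 → posterior Inverse-Gamma(6, 779/24)
obs 3: x=-7/2 → posterior Inverse-Gamma(13/2, 827/24)
obs 4: x=-2 → posterior Inverse-Gamma(7, 415/12)
obs 5: x=3 → posterior Inverse-Gamma(15/2, 1073/24)
obs 6: x=-5 → posterior Inverse-Gamma(8, 305/6)
obs 7: x=-7/2 → posterior Inverse-Gamma(17/2, 317/6)
obs 8: x=-1/2 → posterior Inverse-Gamma(9, 160/3)

16/3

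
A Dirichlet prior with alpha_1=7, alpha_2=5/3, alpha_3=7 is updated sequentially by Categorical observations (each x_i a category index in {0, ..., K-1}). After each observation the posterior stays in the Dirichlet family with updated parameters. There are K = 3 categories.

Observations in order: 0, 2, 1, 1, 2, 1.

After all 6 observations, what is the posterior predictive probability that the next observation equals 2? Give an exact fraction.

27/65

obs 1: x=0 → posterior Dirichlet(8, 5/3, 7)
obs 2: x=2 → posterior Dirichlet(8, 5/3, 8)
obs 3: x=1 → posterior Dirichlet(8, 8/3, 8)
obs 4: x=1 → posterior Dirichlet(8, 11/3, 8)
obs 5: x=2 → posterior Dirichlet(8, 11/3, 9)
obs 6: x=1 → posterior Dirichlet(8, 14/3, 9)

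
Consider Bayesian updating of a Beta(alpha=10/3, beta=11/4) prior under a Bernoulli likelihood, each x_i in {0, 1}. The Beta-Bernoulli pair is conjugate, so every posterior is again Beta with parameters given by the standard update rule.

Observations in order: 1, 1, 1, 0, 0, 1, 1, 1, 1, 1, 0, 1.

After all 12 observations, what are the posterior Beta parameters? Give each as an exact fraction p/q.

obs 1: x=1 → posterior Beta(13/3, 11/4)
obs 2: x=1 → posterior Beta(16/3, 11/4)
obs 3: x=1 → posterior Beta(19/3, 11/4)
obs 4: x=0 → posterior Beta(19/3, 15/4)
obs 5: x=0 → posterior Beta(19/3, 19/4)
obs 6: x=1 → posterior Beta(22/3, 19/4)
obs 7: x=1 → posterior Beta(25/3, 19/4)
obs 8: x=1 → posterior Beta(28/3, 19/4)
obs 9: x=1 → posterior Beta(31/3, 19/4)
obs 10: x=1 → posterior Beta(34/3, 19/4)
obs 11: x=0 → posterior Beta(34/3, 23/4)
obs 12: x=1 → posterior Beta(37/3, 23/4)

alpha=37/3, beta=23/4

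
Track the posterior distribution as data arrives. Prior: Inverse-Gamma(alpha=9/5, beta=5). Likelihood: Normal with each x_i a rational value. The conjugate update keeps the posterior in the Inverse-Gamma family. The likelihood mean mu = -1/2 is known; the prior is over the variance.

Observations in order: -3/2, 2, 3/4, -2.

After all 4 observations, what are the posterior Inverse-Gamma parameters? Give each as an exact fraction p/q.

alpha=19/5, beta=337/32

obs 1: x=-3/2 → posterior Inverse-Gamma(23/10, 11/2)
obs 2: x=2 → posterior Inverse-Gamma(14/5, 69/8)
obs 3: x=3/4 → posterior Inverse-Gamma(33/10, 301/32)
obs 4: x=-2 → posterior Inverse-Gamma(19/5, 337/32)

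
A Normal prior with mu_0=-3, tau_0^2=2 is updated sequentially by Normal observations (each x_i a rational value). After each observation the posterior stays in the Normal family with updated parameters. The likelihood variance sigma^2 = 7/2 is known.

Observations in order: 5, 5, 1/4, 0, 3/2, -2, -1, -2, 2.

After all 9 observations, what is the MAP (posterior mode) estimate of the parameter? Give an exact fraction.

14/43

obs 1: x=5 → posterior Normal(-1/11, 14/11)
obs 2: x=5 → posterior Normal(19/15, 14/15)
obs 3: x=1/4 → posterior Normal(20/19, 14/19)
obs 4: x=0 → posterior Normal(20/23, 14/23)
obs 5: x=3/2 → posterior Normal(26/27, 14/27)
obs 6: x=-2 → posterior Normal(18/31, 14/31)
obs 7: x=-1 → posterior Normal(2/5, 2/5)
obs 8: x=-2 → posterior Normal(2/13, 14/39)
obs 9: x=2 → posterior Normal(14/43, 14/43)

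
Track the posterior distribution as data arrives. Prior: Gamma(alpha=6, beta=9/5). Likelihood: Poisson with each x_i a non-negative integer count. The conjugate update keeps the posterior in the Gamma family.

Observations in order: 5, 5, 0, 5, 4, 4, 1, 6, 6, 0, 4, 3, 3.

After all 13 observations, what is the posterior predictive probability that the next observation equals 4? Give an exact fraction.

3378732927058085178050087611141280789105918957606151967700512251680826202461208530347523786423454924800000/18497673617625381890662026469071077112135643605517365306607646594757360838382284650666822758235015730811521

obs 1: x=5 → posterior Gamma(11, 14/5)
obs 2: x=5 → posterior Gamma(16, 19/5)
obs 3: x=0 → posterior Gamma(16, 24/5)
obs 4: x=5 → posterior Gamma(21, 29/5)
obs 5: x=4 → posterior Gamma(25, 34/5)
obs 6: x=4 → posterior Gamma(29, 39/5)
obs 7: x=1 → posterior Gamma(30, 44/5)
obs 8: x=6 → posterior Gamma(36, 49/5)
obs 9: x=6 → posterior Gamma(42, 54/5)
obs 10: x=0 → posterior Gamma(42, 59/5)
obs 11: x=4 → posterior Gamma(46, 64/5)
obs 12: x=3 → posterior Gamma(49, 69/5)
obs 13: x=3 → posterior Gamma(52, 74/5)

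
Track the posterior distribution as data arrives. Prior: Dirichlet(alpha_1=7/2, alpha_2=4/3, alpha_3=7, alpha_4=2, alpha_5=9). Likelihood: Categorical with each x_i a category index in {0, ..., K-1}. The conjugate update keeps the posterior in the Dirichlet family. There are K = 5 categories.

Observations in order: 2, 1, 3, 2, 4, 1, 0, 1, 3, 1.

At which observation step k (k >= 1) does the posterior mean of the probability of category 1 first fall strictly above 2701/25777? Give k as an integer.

k = 6

obs 1: x=2 → posterior Dirichlet(7/2, 4/3, 8, 2, 9)
obs 2: x=1 → posterior Dirichlet(7/2, 7/3, 8, 2, 9)
obs 3: x=3 → posterior Dirichlet(7/2, 7/3, 8, 3, 9)
obs 4: x=2 → posterior Dirichlet(7/2, 7/3, 9, 3, 9)
obs 5: x=4 → posterior Dirichlet(7/2, 7/3, 9, 3, 10)
obs 6: x=1 → posterior Dirichlet(7/2, 10/3, 9, 3, 10)
obs 7: x=0 → posterior Dirichlet(9/2, 10/3, 9, 3, 10)
obs 8: x=1 → posterior Dirichlet(9/2, 13/3, 9, 3, 10)
obs 9: x=3 → posterior Dirichlet(9/2, 13/3, 9, 4, 10)
obs 10: x=1 → posterior Dirichlet(9/2, 16/3, 9, 4, 10)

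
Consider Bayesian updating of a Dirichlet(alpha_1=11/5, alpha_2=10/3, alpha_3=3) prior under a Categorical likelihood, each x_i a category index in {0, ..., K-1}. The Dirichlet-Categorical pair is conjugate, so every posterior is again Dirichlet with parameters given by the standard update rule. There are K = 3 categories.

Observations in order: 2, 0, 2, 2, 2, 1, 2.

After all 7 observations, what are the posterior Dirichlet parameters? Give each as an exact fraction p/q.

alpha_1=16/5, alpha_2=13/3, alpha_3=8

obs 1: x=2 → posterior Dirichlet(11/5, 10/3, 4)
obs 2: x=0 → posterior Dirichlet(16/5, 10/3, 4)
obs 3: x=2 → posterior Dirichlet(16/5, 10/3, 5)
obs 4: x=2 → posterior Dirichlet(16/5, 10/3, 6)
obs 5: x=2 → posterior Dirichlet(16/5, 10/3, 7)
obs 6: x=1 → posterior Dirichlet(16/5, 13/3, 7)
obs 7: x=2 → posterior Dirichlet(16/5, 13/3, 8)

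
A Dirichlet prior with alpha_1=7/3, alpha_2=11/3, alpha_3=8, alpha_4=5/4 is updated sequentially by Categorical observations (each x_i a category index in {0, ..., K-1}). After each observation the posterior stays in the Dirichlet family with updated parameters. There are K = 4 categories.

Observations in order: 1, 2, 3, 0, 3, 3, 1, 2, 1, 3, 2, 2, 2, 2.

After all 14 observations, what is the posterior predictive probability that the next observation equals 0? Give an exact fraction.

40/351

obs 1: x=1 → posterior Dirichlet(7/3, 14/3, 8, 5/4)
obs 2: x=2 → posterior Dirichlet(7/3, 14/3, 9, 5/4)
obs 3: x=3 → posterior Dirichlet(7/3, 14/3, 9, 9/4)
obs 4: x=0 → posterior Dirichlet(10/3, 14/3, 9, 9/4)
obs 5: x=3 → posterior Dirichlet(10/3, 14/3, 9, 13/4)
obs 6: x=3 → posterior Dirichlet(10/3, 14/3, 9, 17/4)
obs 7: x=1 → posterior Dirichlet(10/3, 17/3, 9, 17/4)
obs 8: x=2 → posterior Dirichlet(10/3, 17/3, 10, 17/4)
obs 9: x=1 → posterior Dirichlet(10/3, 20/3, 10, 17/4)
obs 10: x=3 → posterior Dirichlet(10/3, 20/3, 10, 21/4)
obs 11: x=2 → posterior Dirichlet(10/3, 20/3, 11, 21/4)
obs 12: x=2 → posterior Dirichlet(10/3, 20/3, 12, 21/4)
obs 13: x=2 → posterior Dirichlet(10/3, 20/3, 13, 21/4)
obs 14: x=2 → posterior Dirichlet(10/3, 20/3, 14, 21/4)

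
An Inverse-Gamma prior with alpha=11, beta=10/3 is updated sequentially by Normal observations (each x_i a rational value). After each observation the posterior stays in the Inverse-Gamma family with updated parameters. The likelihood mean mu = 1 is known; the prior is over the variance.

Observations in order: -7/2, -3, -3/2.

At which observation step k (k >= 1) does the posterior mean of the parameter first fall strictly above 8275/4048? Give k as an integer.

obs 1: x=-7/2 → posterior Inverse-Gamma(23/2, 323/24)
obs 2: x=-3 → posterior Inverse-Gamma(12, 515/24)
obs 3: x=-3/2 → posterior Inverse-Gamma(25/2, 295/12)

k = 3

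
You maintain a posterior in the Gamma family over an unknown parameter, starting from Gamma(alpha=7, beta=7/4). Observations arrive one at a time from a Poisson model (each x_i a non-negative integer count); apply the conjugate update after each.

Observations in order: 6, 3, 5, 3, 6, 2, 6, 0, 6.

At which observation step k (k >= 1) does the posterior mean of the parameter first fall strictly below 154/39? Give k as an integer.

k = 8

obs 1: x=6 → posterior Gamma(13, 11/4)
obs 2: x=3 → posterior Gamma(16, 15/4)
obs 3: x=5 → posterior Gamma(21, 19/4)
obs 4: x=3 → posterior Gamma(24, 23/4)
obs 5: x=6 → posterior Gamma(30, 27/4)
obs 6: x=2 → posterior Gamma(32, 31/4)
obs 7: x=6 → posterior Gamma(38, 35/4)
obs 8: x=0 → posterior Gamma(38, 39/4)
obs 9: x=6 → posterior Gamma(44, 43/4)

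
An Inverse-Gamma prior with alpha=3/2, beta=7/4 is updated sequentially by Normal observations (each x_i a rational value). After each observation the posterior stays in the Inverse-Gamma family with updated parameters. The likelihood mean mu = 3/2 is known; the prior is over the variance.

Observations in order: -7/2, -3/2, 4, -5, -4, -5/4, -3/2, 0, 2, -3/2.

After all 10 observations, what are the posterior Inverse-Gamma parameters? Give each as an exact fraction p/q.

obs 1: x=-7/2 → posterior Inverse-Gamma(2, 57/4)
obs 2: x=-3/2 → posterior Inverse-Gamma(5/2, 75/4)
obs 3: x=4 → posterior Inverse-Gamma(3, 175/8)
obs 4: x=-5 → posterior Inverse-Gamma(7/2, 43)
obs 5: x=-4 → posterior Inverse-Gamma(4, 465/8)
obs 6: x=-5/4 → posterior Inverse-Gamma(9/2, 1981/32)
obs 7: x=-3/2 → posterior Inverse-Gamma(5, 2125/32)
obs 8: x=0 → posterior Inverse-Gamma(11/2, 2161/32)
obs 9: x=2 → posterior Inverse-Gamma(6, 2165/32)
obs 10: x=-3/2 → posterior Inverse-Gamma(13/2, 2309/32)

alpha=13/2, beta=2309/32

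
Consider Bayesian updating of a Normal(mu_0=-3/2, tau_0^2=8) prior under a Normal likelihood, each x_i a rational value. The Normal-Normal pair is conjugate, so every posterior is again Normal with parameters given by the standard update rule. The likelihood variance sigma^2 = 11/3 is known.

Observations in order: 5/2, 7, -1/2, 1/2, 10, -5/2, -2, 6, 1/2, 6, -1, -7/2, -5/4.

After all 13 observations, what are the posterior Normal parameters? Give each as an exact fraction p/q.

obs 1: x=5/2 → posterior Normal(87/70, 88/35)
obs 2: x=7 → posterior Normal(423/118, 88/59)
obs 3: x=-1/2 → posterior Normal(399/166, 88/83)
obs 4: x=1/2 → posterior Normal(423/214, 88/107)
obs 5: x=10 → posterior Normal(903/262, 88/131)
obs 6: x=-5/2 → posterior Normal(783/310, 88/155)
obs 7: x=-2 → posterior Normal(687/358, 88/179)
obs 8: x=6 → posterior Normal(975/406, 88/203)
obs 9: x=1/2 → posterior Normal(999/454, 88/227)
obs 10: x=6 → posterior Normal(1287/502, 88/251)
obs 11: x=-1 → posterior Normal(1239/550, 8/25)
obs 12: x=-7/2 → posterior Normal(1071/598, 88/299)
obs 13: x=-5/4 → posterior Normal(1011/646, 88/323)

mu_0=1011/646, tau_0^2=88/323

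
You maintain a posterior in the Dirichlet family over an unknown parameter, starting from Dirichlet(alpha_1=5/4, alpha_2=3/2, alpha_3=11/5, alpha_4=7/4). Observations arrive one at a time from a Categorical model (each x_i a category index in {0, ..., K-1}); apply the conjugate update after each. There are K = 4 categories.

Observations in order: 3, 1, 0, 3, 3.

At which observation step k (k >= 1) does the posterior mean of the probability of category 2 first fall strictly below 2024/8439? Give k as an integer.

obs 1: x=3 → posterior Dirichlet(5/4, 3/2, 11/5, 11/4)
obs 2: x=1 → posterior Dirichlet(5/4, 5/2, 11/5, 11/4)
obs 3: x=0 → posterior Dirichlet(9/4, 5/2, 11/5, 11/4)
obs 4: x=3 → posterior Dirichlet(9/4, 5/2, 11/5, 15/4)
obs 5: x=3 → posterior Dirichlet(9/4, 5/2, 11/5, 19/4)

k = 3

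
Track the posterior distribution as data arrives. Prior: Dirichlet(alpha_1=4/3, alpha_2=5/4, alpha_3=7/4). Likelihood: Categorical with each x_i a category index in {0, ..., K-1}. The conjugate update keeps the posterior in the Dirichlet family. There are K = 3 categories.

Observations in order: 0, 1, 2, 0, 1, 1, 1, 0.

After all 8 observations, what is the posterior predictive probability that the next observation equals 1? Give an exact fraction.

obs 1: x=0 → posterior Dirichlet(7/3, 5/4, 7/4)
obs 2: x=1 → posterior Dirichlet(7/3, 9/4, 7/4)
obs 3: x=2 → posterior Dirichlet(7/3, 9/4, 11/4)
obs 4: x=0 → posterior Dirichlet(10/3, 9/4, 11/4)
obs 5: x=1 → posterior Dirichlet(10/3, 13/4, 11/4)
obs 6: x=1 → posterior Dirichlet(10/3, 17/4, 11/4)
obs 7: x=1 → posterior Dirichlet(10/3, 21/4, 11/4)
obs 8: x=0 → posterior Dirichlet(13/3, 21/4, 11/4)

63/148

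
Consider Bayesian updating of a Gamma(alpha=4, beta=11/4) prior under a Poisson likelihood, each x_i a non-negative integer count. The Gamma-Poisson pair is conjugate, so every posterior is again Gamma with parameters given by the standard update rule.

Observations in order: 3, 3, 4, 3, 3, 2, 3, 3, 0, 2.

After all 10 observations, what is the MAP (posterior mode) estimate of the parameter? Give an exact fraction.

obs 1: x=3 → posterior Gamma(7, 15/4)
obs 2: x=3 → posterior Gamma(10, 19/4)
obs 3: x=4 → posterior Gamma(14, 23/4)
obs 4: x=3 → posterior Gamma(17, 27/4)
obs 5: x=3 → posterior Gamma(20, 31/4)
obs 6: x=2 → posterior Gamma(22, 35/4)
obs 7: x=3 → posterior Gamma(25, 39/4)
obs 8: x=3 → posterior Gamma(28, 43/4)
obs 9: x=0 → posterior Gamma(28, 47/4)
obs 10: x=2 → posterior Gamma(30, 51/4)

116/51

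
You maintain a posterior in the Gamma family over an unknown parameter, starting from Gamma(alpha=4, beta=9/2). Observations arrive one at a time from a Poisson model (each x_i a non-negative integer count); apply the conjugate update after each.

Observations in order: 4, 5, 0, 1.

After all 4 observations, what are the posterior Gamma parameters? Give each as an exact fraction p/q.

alpha=14, beta=17/2

obs 1: x=4 → posterior Gamma(8, 11/2)
obs 2: x=5 → posterior Gamma(13, 13/2)
obs 3: x=0 → posterior Gamma(13, 15/2)
obs 4: x=1 → posterior Gamma(14, 17/2)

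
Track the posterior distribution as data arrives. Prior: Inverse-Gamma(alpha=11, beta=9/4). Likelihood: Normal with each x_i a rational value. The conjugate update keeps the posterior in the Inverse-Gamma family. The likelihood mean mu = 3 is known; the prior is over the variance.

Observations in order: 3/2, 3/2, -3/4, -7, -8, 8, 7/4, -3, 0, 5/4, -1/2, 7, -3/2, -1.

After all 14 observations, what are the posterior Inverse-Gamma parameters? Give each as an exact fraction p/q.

alpha=18, beta=6131/32

obs 1: x=3/2 → posterior Inverse-Gamma(23/2, 27/8)
obs 2: x=3/2 → posterior Inverse-Gamma(12, 9/2)
obs 3: x=-3/4 → posterior Inverse-Gamma(25/2, 369/32)
obs 4: x=-7 → posterior Inverse-Gamma(13, 1969/32)
obs 5: x=-8 → posterior Inverse-Gamma(27/2, 3905/32)
obs 6: x=8 → posterior Inverse-Gamma(14, 4305/32)
obs 7: x=7/4 → posterior Inverse-Gamma(29/2, 2165/16)
obs 8: x=-3 → posterior Inverse-Gamma(15, 2453/16)
obs 9: x=0 → posterior Inverse-Gamma(31/2, 2525/16)
obs 10: x=5/4 → posterior Inverse-Gamma(16, 5099/32)
obs 11: x=-1/2 → posterior Inverse-Gamma(33/2, 5295/32)
obs 12: x=7 → posterior Inverse-Gamma(17, 5551/32)
obs 13: x=-3/2 → posterior Inverse-Gamma(35/2, 5875/32)
obs 14: x=-1 → posterior Inverse-Gamma(18, 6131/32)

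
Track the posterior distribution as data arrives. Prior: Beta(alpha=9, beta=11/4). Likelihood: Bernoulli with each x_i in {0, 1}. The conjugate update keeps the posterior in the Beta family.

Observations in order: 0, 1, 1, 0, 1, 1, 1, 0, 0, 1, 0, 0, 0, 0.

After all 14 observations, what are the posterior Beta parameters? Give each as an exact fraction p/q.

obs 1: x=0 → posterior Beta(9, 15/4)
obs 2: x=1 → posterior Beta(10, 15/4)
obs 3: x=1 → posterior Beta(11, 15/4)
obs 4: x=0 → posterior Beta(11, 19/4)
obs 5: x=1 → posterior Beta(12, 19/4)
obs 6: x=1 → posterior Beta(13, 19/4)
obs 7: x=1 → posterior Beta(14, 19/4)
obs 8: x=0 → posterior Beta(14, 23/4)
obs 9: x=0 → posterior Beta(14, 27/4)
obs 10: x=1 → posterior Beta(15, 27/4)
obs 11: x=0 → posterior Beta(15, 31/4)
obs 12: x=0 → posterior Beta(15, 35/4)
obs 13: x=0 → posterior Beta(15, 39/4)
obs 14: x=0 → posterior Beta(15, 43/4)

alpha=15, beta=43/4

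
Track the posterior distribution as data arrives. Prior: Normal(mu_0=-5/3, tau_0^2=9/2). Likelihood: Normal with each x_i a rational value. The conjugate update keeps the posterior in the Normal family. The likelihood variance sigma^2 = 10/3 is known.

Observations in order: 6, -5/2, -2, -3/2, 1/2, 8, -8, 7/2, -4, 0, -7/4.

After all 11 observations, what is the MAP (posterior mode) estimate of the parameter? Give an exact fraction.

obs 1: x=6 → posterior Normal(386/141, 90/47)
obs 2: x=-5/2 → posterior Normal(367/444, 45/37)
obs 3: x=-2 → posterior Normal(43/606, 90/101)
obs 4: x=-3/2 → posterior Normal(-25/96, 45/64)
obs 5: x=1/2 → posterior Normal(-119/930, 18/31)
obs 6: x=8 → posterior Normal(1177/1092, 45/91)
obs 7: x=-8 → posterior Normal(-119/1254, 90/209)
obs 8: x=7/2 → posterior Normal(56/177, 45/118)
obs 9: x=-4 → posterior Normal(-100/789, 90/263)
obs 10: x=0 → posterior Normal(-10/87, 9/29)
obs 11: x=-7/4 → posterior Normal(-967/3804, 90/317)

-967/3804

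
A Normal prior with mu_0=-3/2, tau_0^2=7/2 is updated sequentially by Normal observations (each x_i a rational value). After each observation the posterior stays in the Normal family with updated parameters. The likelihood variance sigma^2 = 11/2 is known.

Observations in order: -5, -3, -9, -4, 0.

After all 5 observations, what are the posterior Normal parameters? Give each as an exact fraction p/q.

mu_0=-327/92, tau_0^2=77/92

obs 1: x=-5 → posterior Normal(-103/36, 77/36)
obs 2: x=-3 → posterior Normal(-29/10, 77/50)
obs 3: x=-9 → posterior Normal(-271/64, 77/64)
obs 4: x=-4 → posterior Normal(-109/26, 77/78)
obs 5: x=0 → posterior Normal(-327/92, 77/92)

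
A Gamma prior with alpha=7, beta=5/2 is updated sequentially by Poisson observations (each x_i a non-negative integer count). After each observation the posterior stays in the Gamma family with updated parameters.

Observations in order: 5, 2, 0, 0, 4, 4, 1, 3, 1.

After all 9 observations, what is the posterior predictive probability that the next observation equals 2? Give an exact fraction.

8834935100864704602028191508265681528664/34694469519536141888238489627838134765625

obs 1: x=5 → posterior Gamma(12, 7/2)
obs 2: x=2 → posterior Gamma(14, 9/2)
obs 3: x=0 → posterior Gamma(14, 11/2)
obs 4: x=0 → posterior Gamma(14, 13/2)
obs 5: x=4 → posterior Gamma(18, 15/2)
obs 6: x=4 → posterior Gamma(22, 17/2)
obs 7: x=1 → posterior Gamma(23, 19/2)
obs 8: x=3 → posterior Gamma(26, 21/2)
obs 9: x=1 → posterior Gamma(27, 23/2)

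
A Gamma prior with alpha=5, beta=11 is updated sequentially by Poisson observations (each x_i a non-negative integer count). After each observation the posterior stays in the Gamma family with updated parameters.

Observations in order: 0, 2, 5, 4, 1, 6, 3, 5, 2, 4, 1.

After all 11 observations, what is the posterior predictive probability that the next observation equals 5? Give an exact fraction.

obs 1: x=0 → posterior Gamma(5, 12)
obs 2: x=2 → posterior Gamma(7, 13)
obs 3: x=5 → posterior Gamma(12, 14)
obs 4: x=4 → posterior Gamma(16, 15)
obs 5: x=1 → posterior Gamma(17, 16)
obs 6: x=6 → posterior Gamma(23, 17)
obs 7: x=3 → posterior Gamma(26, 18)
obs 8: x=5 → posterior Gamma(31, 19)
obs 9: x=2 → posterior Gamma(33, 20)
obs 10: x=4 → posterior Gamma(37, 21)
obs 11: x=1 → posterior Gamma(38, 22)

874625161846811466628092316642383018459736723061213233152/35834136918934220777541995677272642015423987712183913488967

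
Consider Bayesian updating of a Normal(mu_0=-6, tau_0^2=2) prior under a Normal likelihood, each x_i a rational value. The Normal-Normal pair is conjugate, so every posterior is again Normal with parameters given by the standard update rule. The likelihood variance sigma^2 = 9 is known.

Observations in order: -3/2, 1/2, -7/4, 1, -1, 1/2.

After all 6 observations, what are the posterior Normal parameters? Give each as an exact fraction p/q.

mu_0=-39/14, tau_0^2=6/7

obs 1: x=-3/2 → posterior Normal(-57/11, 18/11)
obs 2: x=1/2 → posterior Normal(-56/13, 18/13)
obs 3: x=-7/4 → posterior Normal(-119/30, 6/5)
obs 4: x=1 → posterior Normal(-115/34, 18/17)
obs 5: x=-1 → posterior Normal(-119/38, 18/19)
obs 6: x=1/2 → posterior Normal(-39/14, 6/7)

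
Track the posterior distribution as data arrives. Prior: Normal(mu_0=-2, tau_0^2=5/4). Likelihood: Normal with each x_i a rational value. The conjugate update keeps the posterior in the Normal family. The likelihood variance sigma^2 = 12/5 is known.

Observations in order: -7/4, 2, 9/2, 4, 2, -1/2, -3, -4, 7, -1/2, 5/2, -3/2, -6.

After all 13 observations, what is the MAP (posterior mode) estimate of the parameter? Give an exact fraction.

obs 1: x=-7/4 → posterior Normal(-559/292, 60/73)
obs 2: x=2 → posterior Normal(-359/392, 30/49)
obs 3: x=9/2 → posterior Normal(91/492, 20/41)
obs 4: x=4 → posterior Normal(491/592, 15/37)
obs 5: x=2 → posterior Normal(691/692, 60/173)
obs 6: x=-1/2 → posterior Normal(641/792, 10/33)
obs 7: x=-3 → posterior Normal(341/892, 60/223)
obs 8: x=-4 → posterior Normal(-59/992, 15/62)
obs 9: x=7 → posterior Normal(641/1092, 20/91)
obs 10: x=-1/2 → posterior Normal(591/1192, 30/149)
obs 11: x=5/2 → posterior Normal(841/1292, 60/323)
obs 12: x=-3/2 → posterior Normal(691/1392, 5/29)
obs 13: x=-6 → posterior Normal(91/1492, 60/373)

91/1492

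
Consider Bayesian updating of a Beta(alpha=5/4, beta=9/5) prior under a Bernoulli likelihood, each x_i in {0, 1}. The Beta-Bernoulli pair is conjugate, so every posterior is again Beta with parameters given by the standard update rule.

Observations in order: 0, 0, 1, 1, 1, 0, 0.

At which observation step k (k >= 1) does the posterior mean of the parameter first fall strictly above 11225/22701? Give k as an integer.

obs 1: x=0 → posterior Beta(5/4, 14/5)
obs 2: x=0 → posterior Beta(5/4, 19/5)
obs 3: x=1 → posterior Beta(9/4, 19/5)
obs 4: x=1 → posterior Beta(13/4, 19/5)
obs 5: x=1 → posterior Beta(17/4, 19/5)
obs 6: x=0 → posterior Beta(17/4, 24/5)
obs 7: x=0 → posterior Beta(17/4, 29/5)

k = 5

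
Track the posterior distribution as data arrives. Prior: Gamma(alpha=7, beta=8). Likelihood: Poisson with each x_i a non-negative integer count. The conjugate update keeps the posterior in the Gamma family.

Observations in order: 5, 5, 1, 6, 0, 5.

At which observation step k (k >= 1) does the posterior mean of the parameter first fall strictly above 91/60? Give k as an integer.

obs 1: x=5 → posterior Gamma(12, 9)
obs 2: x=5 → posterior Gamma(17, 10)
obs 3: x=1 → posterior Gamma(18, 11)
obs 4: x=6 → posterior Gamma(24, 12)
obs 5: x=0 → posterior Gamma(24, 13)
obs 6: x=5 → posterior Gamma(29, 14)

k = 2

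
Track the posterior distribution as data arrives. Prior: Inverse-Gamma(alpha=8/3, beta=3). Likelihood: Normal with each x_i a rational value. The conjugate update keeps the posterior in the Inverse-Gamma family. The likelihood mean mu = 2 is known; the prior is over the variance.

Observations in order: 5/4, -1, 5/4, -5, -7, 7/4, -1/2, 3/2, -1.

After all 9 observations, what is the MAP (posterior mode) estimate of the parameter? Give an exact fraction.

7761/784

obs 1: x=5/4 → posterior Inverse-Gamma(19/6, 105/32)
obs 2: x=-1 → posterior Inverse-Gamma(11/3, 249/32)
obs 3: x=5/4 → posterior Inverse-Gamma(25/6, 129/16)
obs 4: x=-5 → posterior Inverse-Gamma(14/3, 521/16)
obs 5: x=-7 → posterior Inverse-Gamma(31/6, 1169/16)
obs 6: x=7/4 → posterior Inverse-Gamma(17/3, 2339/32)
obs 7: x=-1/2 → posterior Inverse-Gamma(37/6, 2439/32)
obs 8: x=3/2 → posterior Inverse-Gamma(20/3, 2443/32)
obs 9: x=-1 → posterior Inverse-Gamma(43/6, 2587/32)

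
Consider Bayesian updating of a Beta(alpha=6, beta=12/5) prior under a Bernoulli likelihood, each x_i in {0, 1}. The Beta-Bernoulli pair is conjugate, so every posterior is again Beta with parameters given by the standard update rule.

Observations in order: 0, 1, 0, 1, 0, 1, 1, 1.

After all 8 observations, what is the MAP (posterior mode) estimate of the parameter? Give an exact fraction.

obs 1: x=0 → posterior Beta(6, 17/5)
obs 2: x=1 → posterior Beta(7, 17/5)
obs 3: x=0 → posterior Beta(7, 22/5)
obs 4: x=1 → posterior Beta(8, 22/5)
obs 5: x=0 → posterior Beta(8, 27/5)
obs 6: x=1 → posterior Beta(9, 27/5)
obs 7: x=1 → posterior Beta(10, 27/5)
obs 8: x=1 → posterior Beta(11, 27/5)

25/36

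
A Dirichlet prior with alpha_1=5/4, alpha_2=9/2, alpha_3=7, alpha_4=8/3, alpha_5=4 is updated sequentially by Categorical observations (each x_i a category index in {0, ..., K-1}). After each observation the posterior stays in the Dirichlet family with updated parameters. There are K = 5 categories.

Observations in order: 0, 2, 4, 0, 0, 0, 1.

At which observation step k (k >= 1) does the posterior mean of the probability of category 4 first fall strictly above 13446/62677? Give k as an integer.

k = 3

obs 1: x=0 → posterior Dirichlet(9/4, 9/2, 7, 8/3, 4)
obs 2: x=2 → posterior Dirichlet(9/4, 9/2, 8, 8/3, 4)
obs 3: x=4 → posterior Dirichlet(9/4, 9/2, 8, 8/3, 5)
obs 4: x=0 → posterior Dirichlet(13/4, 9/2, 8, 8/3, 5)
obs 5: x=0 → posterior Dirichlet(17/4, 9/2, 8, 8/3, 5)
obs 6: x=0 → posterior Dirichlet(21/4, 9/2, 8, 8/3, 5)
obs 7: x=1 → posterior Dirichlet(21/4, 11/2, 8, 8/3, 5)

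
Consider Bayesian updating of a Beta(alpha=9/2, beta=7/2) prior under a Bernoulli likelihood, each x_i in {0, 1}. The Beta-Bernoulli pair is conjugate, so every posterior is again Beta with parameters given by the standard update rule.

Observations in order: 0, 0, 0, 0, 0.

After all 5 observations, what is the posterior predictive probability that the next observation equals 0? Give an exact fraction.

obs 1: x=0 → posterior Beta(9/2, 9/2)
obs 2: x=0 → posterior Beta(9/2, 11/2)
obs 3: x=0 → posterior Beta(9/2, 13/2)
obs 4: x=0 → posterior Beta(9/2, 15/2)
obs 5: x=0 → posterior Beta(9/2, 17/2)

17/26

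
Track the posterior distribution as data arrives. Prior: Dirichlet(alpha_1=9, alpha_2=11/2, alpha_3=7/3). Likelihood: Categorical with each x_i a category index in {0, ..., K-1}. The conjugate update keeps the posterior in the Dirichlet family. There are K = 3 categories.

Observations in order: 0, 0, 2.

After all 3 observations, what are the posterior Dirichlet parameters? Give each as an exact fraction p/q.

obs 1: x=0 → posterior Dirichlet(10, 11/2, 7/3)
obs 2: x=0 → posterior Dirichlet(11, 11/2, 7/3)
obs 3: x=2 → posterior Dirichlet(11, 11/2, 10/3)

alpha_1=11, alpha_2=11/2, alpha_3=10/3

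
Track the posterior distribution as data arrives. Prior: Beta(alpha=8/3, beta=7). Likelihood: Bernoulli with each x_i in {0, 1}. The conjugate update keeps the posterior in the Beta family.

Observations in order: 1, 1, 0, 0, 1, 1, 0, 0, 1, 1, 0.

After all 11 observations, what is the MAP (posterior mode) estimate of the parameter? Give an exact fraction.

23/56

obs 1: x=1 → posterior Beta(11/3, 7)
obs 2: x=1 → posterior Beta(14/3, 7)
obs 3: x=0 → posterior Beta(14/3, 8)
obs 4: x=0 → posterior Beta(14/3, 9)
obs 5: x=1 → posterior Beta(17/3, 9)
obs 6: x=1 → posterior Beta(20/3, 9)
obs 7: x=0 → posterior Beta(20/3, 10)
obs 8: x=0 → posterior Beta(20/3, 11)
obs 9: x=1 → posterior Beta(23/3, 11)
obs 10: x=1 → posterior Beta(26/3, 11)
obs 11: x=0 → posterior Beta(26/3, 12)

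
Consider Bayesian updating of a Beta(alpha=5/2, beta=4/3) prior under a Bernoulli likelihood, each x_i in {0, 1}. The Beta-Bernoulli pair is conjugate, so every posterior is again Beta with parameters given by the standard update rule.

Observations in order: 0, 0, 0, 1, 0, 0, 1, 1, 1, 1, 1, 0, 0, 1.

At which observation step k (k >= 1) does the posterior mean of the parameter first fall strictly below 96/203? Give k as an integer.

k = 2

obs 1: x=0 → posterior Beta(5/2, 7/3)
obs 2: x=0 → posterior Beta(5/2, 10/3)
obs 3: x=0 → posterior Beta(5/2, 13/3)
obs 4: x=1 → posterior Beta(7/2, 13/3)
obs 5: x=0 → posterior Beta(7/2, 16/3)
obs 6: x=0 → posterior Beta(7/2, 19/3)
obs 7: x=1 → posterior Beta(9/2, 19/3)
obs 8: x=1 → posterior Beta(11/2, 19/3)
obs 9: x=1 → posterior Beta(13/2, 19/3)
obs 10: x=1 → posterior Beta(15/2, 19/3)
obs 11: x=1 → posterior Beta(17/2, 19/3)
obs 12: x=0 → posterior Beta(17/2, 22/3)
obs 13: x=0 → posterior Beta(17/2, 25/3)
obs 14: x=1 → posterior Beta(19/2, 25/3)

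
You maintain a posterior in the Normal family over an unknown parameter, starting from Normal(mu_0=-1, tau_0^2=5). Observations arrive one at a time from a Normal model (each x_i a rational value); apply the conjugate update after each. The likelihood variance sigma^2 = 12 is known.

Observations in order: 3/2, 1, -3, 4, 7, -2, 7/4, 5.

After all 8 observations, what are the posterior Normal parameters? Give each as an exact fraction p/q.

obs 1: x=3/2 → posterior Normal(-9/34, 60/17)
obs 2: x=1 → posterior Normal(1/44, 30/11)
obs 3: x=-3 → posterior Normal(-29/54, 20/9)
obs 4: x=4 → posterior Normal(11/64, 15/8)
obs 5: x=7 → posterior Normal(81/74, 60/37)
obs 6: x=-2 → posterior Normal(61/84, 10/7)
obs 7: x=7/4 → posterior Normal(157/188, 60/47)
obs 8: x=5 → posterior Normal(257/208, 15/13)

mu_0=257/208, tau_0^2=15/13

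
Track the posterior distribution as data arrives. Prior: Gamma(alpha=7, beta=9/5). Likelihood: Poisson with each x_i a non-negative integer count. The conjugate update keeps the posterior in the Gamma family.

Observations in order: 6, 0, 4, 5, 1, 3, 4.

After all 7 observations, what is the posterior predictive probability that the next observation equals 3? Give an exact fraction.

obs 1: x=6 → posterior Gamma(13, 14/5)
obs 2: x=0 → posterior Gamma(13, 19/5)
obs 3: x=4 → posterior Gamma(17, 24/5)
obs 4: x=5 → posterior Gamma(22, 29/5)
obs 5: x=1 → posterior Gamma(23, 34/5)
obs 6: x=3 → posterior Gamma(26, 39/5)
obs 7: x=4 → posterior Gamma(30, 44/5)

12473030493367480601065420549127759491182862920581120000/59768263894155949306790119265585619217025149412430681649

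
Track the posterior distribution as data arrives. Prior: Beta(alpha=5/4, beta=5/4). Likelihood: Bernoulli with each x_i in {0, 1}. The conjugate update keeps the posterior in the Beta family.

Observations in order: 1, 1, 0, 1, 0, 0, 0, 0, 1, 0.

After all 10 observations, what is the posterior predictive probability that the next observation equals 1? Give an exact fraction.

obs 1: x=1 → posterior Beta(9/4, 5/4)
obs 2: x=1 → posterior Beta(13/4, 5/4)
obs 3: x=0 → posterior Beta(13/4, 9/4)
obs 4: x=1 → posterior Beta(17/4, 9/4)
obs 5: x=0 → posterior Beta(17/4, 13/4)
obs 6: x=0 → posterior Beta(17/4, 17/4)
obs 7: x=0 → posterior Beta(17/4, 21/4)
obs 8: x=0 → posterior Beta(17/4, 25/4)
obs 9: x=1 → posterior Beta(21/4, 25/4)
obs 10: x=0 → posterior Beta(21/4, 29/4)

21/50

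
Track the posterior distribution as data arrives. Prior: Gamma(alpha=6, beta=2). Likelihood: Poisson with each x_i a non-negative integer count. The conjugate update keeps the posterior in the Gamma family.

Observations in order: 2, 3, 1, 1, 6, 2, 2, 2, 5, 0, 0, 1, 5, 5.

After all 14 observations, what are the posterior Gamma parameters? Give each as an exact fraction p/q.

obs 1: x=2 → posterior Gamma(8, 3)
obs 2: x=3 → posterior Gamma(11, 4)
obs 3: x=1 → posterior Gamma(12, 5)
obs 4: x=1 → posterior Gamma(13, 6)
obs 5: x=6 → posterior Gamma(19, 7)
obs 6: x=2 → posterior Gamma(21, 8)
obs 7: x=2 → posterior Gamma(23, 9)
obs 8: x=2 → posterior Gamma(25, 10)
obs 9: x=5 → posterior Gamma(30, 11)
obs 10: x=0 → posterior Gamma(30, 12)
obs 11: x=0 → posterior Gamma(30, 13)
obs 12: x=1 → posterior Gamma(31, 14)
obs 13: x=5 → posterior Gamma(36, 15)
obs 14: x=5 → posterior Gamma(41, 16)

alpha=41, beta=16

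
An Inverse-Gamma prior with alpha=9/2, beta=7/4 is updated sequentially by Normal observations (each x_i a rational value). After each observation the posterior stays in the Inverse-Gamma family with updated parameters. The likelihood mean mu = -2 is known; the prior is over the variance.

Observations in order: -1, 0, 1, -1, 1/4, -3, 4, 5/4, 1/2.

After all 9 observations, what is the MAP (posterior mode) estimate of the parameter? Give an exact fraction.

619/160

obs 1: x=-1 → posterior Inverse-Gamma(5, 9/4)
obs 2: x=0 → posterior Inverse-Gamma(11/2, 17/4)
obs 3: x=1 → posterior Inverse-Gamma(6, 35/4)
obs 4: x=-1 → posterior Inverse-Gamma(13/2, 37/4)
obs 5: x=1/4 → posterior Inverse-Gamma(7, 377/32)
obs 6: x=-3 → posterior Inverse-Gamma(15/2, 393/32)
obs 7: x=4 → posterior Inverse-Gamma(8, 969/32)
obs 8: x=5/4 → posterior Inverse-Gamma(17/2, 569/16)
obs 9: x=1/2 → posterior Inverse-Gamma(9, 619/16)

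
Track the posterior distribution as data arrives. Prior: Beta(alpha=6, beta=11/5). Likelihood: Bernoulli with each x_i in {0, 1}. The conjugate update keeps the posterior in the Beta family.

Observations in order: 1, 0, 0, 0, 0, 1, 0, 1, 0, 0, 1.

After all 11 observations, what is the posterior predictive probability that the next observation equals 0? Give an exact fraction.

23/48

obs 1: x=1 → posterior Beta(7, 11/5)
obs 2: x=0 → posterior Beta(7, 16/5)
obs 3: x=0 → posterior Beta(7, 21/5)
obs 4: x=0 → posterior Beta(7, 26/5)
obs 5: x=0 → posterior Beta(7, 31/5)
obs 6: x=1 → posterior Beta(8, 31/5)
obs 7: x=0 → posterior Beta(8, 36/5)
obs 8: x=1 → posterior Beta(9, 36/5)
obs 9: x=0 → posterior Beta(9, 41/5)
obs 10: x=0 → posterior Beta(9, 46/5)
obs 11: x=1 → posterior Beta(10, 46/5)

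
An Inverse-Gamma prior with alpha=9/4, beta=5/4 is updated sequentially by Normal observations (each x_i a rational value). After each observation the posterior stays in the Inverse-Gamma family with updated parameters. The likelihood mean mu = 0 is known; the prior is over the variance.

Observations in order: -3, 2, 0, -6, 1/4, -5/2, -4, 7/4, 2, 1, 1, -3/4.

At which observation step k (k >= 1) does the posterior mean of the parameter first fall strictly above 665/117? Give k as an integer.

obs 1: x=-3 → posterior Inverse-Gamma(11/4, 23/4)
obs 2: x=2 → posterior Inverse-Gamma(13/4, 31/4)
obs 3: x=0 → posterior Inverse-Gamma(15/4, 31/4)
obs 4: x=-6 → posterior Inverse-Gamma(17/4, 103/4)
obs 5: x=1/4 → posterior Inverse-Gamma(19/4, 825/32)
obs 6: x=-5/2 → posterior Inverse-Gamma(21/4, 925/32)
obs 7: x=-4 → posterior Inverse-Gamma(23/4, 1181/32)
obs 8: x=7/4 → posterior Inverse-Gamma(25/4, 615/16)
obs 9: x=2 → posterior Inverse-Gamma(27/4, 647/16)
obs 10: x=1 → posterior Inverse-Gamma(29/4, 655/16)
obs 11: x=1 → posterior Inverse-Gamma(31/4, 663/16)
obs 12: x=-3/4 → posterior Inverse-Gamma(33/4, 1335/32)

k = 4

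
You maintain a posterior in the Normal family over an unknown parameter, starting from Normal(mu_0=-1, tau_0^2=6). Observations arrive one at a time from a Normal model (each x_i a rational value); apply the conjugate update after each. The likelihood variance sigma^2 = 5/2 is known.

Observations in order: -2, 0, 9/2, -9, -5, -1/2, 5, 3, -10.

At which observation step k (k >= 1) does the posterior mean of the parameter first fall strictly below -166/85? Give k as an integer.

k = 5

obs 1: x=-2 → posterior Normal(-29/17, 30/17)
obs 2: x=0 → posterior Normal(-1, 30/29)
obs 3: x=9/2 → posterior Normal(25/41, 30/41)
obs 4: x=-9 → posterior Normal(-83/53, 30/53)
obs 5: x=-5 → posterior Normal(-11/5, 6/13)
obs 6: x=-1/2 → posterior Normal(-149/77, 30/77)
obs 7: x=5 → posterior Normal(-1, 30/89)
obs 8: x=3 → posterior Normal(-53/101, 30/101)
obs 9: x=-10 → posterior Normal(-173/113, 30/113)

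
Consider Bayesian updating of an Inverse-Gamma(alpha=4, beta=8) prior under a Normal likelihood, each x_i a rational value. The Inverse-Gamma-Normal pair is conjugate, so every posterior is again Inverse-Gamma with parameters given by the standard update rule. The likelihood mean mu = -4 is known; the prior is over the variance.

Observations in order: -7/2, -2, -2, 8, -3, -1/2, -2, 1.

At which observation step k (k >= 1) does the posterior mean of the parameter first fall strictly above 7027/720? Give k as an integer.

obs 1: x=-7/2 → posterior Inverse-Gamma(9/2, 65/8)
obs 2: x=-2 → posterior Inverse-Gamma(5, 81/8)
obs 3: x=-2 → posterior Inverse-Gamma(11/2, 97/8)
obs 4: x=8 → posterior Inverse-Gamma(6, 673/8)
obs 5: x=-3 → posterior Inverse-Gamma(13/2, 677/8)
obs 6: x=-1/2 → posterior Inverse-Gamma(7, 363/4)
obs 7: x=-2 → posterior Inverse-Gamma(15/2, 371/4)
obs 8: x=1 → posterior Inverse-Gamma(8, 421/4)

k = 4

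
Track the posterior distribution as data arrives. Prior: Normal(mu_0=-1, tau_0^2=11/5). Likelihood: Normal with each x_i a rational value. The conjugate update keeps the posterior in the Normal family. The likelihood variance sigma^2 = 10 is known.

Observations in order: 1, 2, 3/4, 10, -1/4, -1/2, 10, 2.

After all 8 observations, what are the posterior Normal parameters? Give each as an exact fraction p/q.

mu_0=75/46, tau_0^2=55/69

obs 1: x=1 → posterior Normal(-39/61, 110/61)
obs 2: x=2 → posterior Normal(-17/72, 55/36)
obs 3: x=3/4 → posterior Normal(-35/332, 110/83)
obs 4: x=10 → posterior Normal(405/376, 55/47)
obs 5: x=-1/4 → posterior Normal(197/210, 22/21)
obs 6: x=-1/2 → posterior Normal(93/116, 55/58)
obs 7: x=10 → posterior Normal(203/127, 110/127)
obs 8: x=2 → posterior Normal(75/46, 55/69)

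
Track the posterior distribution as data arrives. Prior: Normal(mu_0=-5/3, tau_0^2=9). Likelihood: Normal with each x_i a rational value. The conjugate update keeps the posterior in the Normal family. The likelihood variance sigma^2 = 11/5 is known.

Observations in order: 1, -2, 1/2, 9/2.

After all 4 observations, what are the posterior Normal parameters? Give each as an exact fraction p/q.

obs 1: x=1 → posterior Normal(10/21, 99/56)
obs 2: x=-2 → posterior Normal(-190/303, 99/101)
obs 3: x=1/2 → posterior Normal(-245/876, 99/146)
obs 4: x=9/2 → posterior Normal(485/573, 99/191)

mu_0=485/573, tau_0^2=99/191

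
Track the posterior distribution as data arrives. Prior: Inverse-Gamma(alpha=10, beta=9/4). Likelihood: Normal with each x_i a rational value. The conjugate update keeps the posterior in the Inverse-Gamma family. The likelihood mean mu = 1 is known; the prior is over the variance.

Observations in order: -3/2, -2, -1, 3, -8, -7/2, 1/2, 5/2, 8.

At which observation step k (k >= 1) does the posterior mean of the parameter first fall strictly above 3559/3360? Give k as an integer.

k = 3

obs 1: x=-3/2 → posterior Inverse-Gamma(21/2, 43/8)
obs 2: x=-2 → posterior Inverse-Gamma(11, 79/8)
obs 3: x=-1 → posterior Inverse-Gamma(23/2, 95/8)
obs 4: x=3 → posterior Inverse-Gamma(12, 111/8)
obs 5: x=-8 → posterior Inverse-Gamma(25/2, 435/8)
obs 6: x=-7/2 → posterior Inverse-Gamma(13, 129/2)
obs 7: x=1/2 → posterior Inverse-Gamma(27/2, 517/8)
obs 8: x=5/2 → posterior Inverse-Gamma(14, 263/4)
obs 9: x=8 → posterior Inverse-Gamma(29/2, 361/4)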